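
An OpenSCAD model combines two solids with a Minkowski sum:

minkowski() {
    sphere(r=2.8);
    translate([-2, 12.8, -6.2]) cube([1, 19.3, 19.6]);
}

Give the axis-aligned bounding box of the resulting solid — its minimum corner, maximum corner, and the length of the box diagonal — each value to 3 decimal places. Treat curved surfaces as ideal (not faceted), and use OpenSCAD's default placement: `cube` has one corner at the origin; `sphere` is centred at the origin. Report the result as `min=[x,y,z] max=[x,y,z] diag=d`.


min=[-4.800,10.000,-9.000] max=[1.800,34.900,16.200] diag=36.036

A = translate([-2, 12.8, -6.2]) cube([1, 19.3, 19.6]) → bbox [-2,12.8,-6.2] .. [-1,32.1,13.4]
B = sphere(r=2.8) → bbox [-2.8,-2.8,-2.8] .. [2.8,2.8,2.8]
lo = A.lo+B.lo = [-2-2.8, 12.8-2.8, -6.2-2.8] = [-4.800,10.000,-9.000]
hi = A.hi+B.hi = [-1+2.8, 32.1+2.8, 13.4+2.8] = [1.800,34.900,16.200]
diag = √(6.6²+24.9²+25.2²) = √1298.61 = 36.036


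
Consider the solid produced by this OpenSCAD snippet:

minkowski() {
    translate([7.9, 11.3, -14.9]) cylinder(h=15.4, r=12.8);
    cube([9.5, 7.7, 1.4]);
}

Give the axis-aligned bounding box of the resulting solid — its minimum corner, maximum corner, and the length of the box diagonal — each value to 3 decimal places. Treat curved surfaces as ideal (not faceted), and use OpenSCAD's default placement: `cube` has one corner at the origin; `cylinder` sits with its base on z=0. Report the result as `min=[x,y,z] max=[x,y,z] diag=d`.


min=[-4.900,-1.500,-14.900] max=[30.200,31.800,1.900] diag=51.217

A = translate([7.9, 11.3, -14.9]) cylinder(h=15.4, r=12.8) → bbox [-4.9,-1.5,-14.9] .. [20.7,24.1,0.5]
B = cube([9.5, 7.7, 1.4]) → bbox [0,0,0] .. [9.5,7.7,1.4]
lo = A.lo+B.lo = [-4.9+0, -1.5+0, -14.9+0] = [-4.900,-1.500,-14.900]
hi = A.hi+B.hi = [20.7+9.5, 24.1+7.7, 0.5+1.4] = [30.200,31.800,1.900]
diag = √(35.1²+33.3²+16.8²) = √2623.14 = 51.217


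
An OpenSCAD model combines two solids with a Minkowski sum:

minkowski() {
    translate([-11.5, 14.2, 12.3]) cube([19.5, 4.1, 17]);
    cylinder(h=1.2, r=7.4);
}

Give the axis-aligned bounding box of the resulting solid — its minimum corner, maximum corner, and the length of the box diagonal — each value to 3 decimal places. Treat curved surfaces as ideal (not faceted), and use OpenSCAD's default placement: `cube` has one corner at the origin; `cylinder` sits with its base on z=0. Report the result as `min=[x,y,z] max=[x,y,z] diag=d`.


A = translate([-11.5, 14.2, 12.3]) cube([19.5, 4.1, 17]) → bbox [-11.5,14.2,12.3] .. [8,18.3,29.3]
B = cylinder(h=1.2, r=7.4) → bbox [-7.4,-7.4,0] .. [7.4,7.4,1.2]
lo = A.lo+B.lo = [-11.5-7.4, 14.2-7.4, 12.3+0] = [-18.900,6.800,12.300]
hi = A.hi+B.hi = [8+7.4, 18.3+7.4, 29.3+1.2] = [15.400,25.700,30.500]
diag = √(34.3²+18.9²+18.2²) = √1864.94 = 43.185

min=[-18.900,6.800,12.300] max=[15.400,25.700,30.500] diag=43.185


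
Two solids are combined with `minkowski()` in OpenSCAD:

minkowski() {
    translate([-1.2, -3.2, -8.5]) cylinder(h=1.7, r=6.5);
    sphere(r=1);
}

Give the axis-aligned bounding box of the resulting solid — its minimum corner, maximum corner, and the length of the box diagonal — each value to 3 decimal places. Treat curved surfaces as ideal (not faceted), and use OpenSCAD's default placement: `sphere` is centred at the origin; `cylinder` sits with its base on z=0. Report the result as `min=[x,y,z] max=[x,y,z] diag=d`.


A = translate([-1.2, -3.2, -8.5]) cylinder(h=1.7, r=6.5) → bbox [-7.7,-9.7,-8.5] .. [5.3,3.3,-6.8]
B = sphere(r=1) → bbox [-1,-1,-1] .. [1,1,1]
lo = A.lo+B.lo = [-7.7-1, -9.7-1, -8.5-1] = [-8.700,-10.700,-9.500]
hi = A.hi+B.hi = [5.3+1, 3.3+1, -6.8+1] = [6.300,4.300,-5.800]
diag = √(15²+15²+3.7²) = √463.69 = 21.533

min=[-8.700,-10.700,-9.500] max=[6.300,4.300,-5.800] diag=21.533


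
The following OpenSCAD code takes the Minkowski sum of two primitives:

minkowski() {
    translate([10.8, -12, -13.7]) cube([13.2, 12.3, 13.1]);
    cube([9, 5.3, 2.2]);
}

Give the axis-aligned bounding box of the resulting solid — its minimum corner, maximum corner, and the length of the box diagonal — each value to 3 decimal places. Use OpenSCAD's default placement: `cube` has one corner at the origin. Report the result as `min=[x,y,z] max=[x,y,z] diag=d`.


A = translate([10.8, -12, -13.7]) cube([13.2, 12.3, 13.1]) → bbox [10.8,-12,-13.7] .. [24,0.3,-0.6]
B = cube([9, 5.3, 2.2]) → bbox [0,0,0] .. [9,5.3,2.2]
lo = A.lo+B.lo = [10.8+0, -12+0, -13.7+0] = [10.800,-12.000,-13.700]
hi = A.hi+B.hi = [24+9, 0.3+5.3, -0.6+2.2] = [33.000,5.600,1.600]
diag = √(22.2²+17.6²+15.3²) = √1036.69 = 32.198

min=[10.800,-12.000,-13.700] max=[33.000,5.600,1.600] diag=32.198


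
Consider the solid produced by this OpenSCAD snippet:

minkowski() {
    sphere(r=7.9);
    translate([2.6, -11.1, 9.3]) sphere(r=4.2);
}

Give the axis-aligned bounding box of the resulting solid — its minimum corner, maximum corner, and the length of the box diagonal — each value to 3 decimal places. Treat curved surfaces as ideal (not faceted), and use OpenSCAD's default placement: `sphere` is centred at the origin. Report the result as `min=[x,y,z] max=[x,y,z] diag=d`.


A = translate([2.6, -11.1, 9.3]) sphere(r=4.2) → bbox [-1.6,-15.3,5.1] .. [6.8,-6.9,13.5]
B = sphere(r=7.9) → bbox [-7.9,-7.9,-7.9] .. [7.9,7.9,7.9]
lo = A.lo+B.lo = [-1.6-7.9, -15.3-7.9, 5.1-7.9] = [-9.500,-23.200,-2.800]
hi = A.hi+B.hi = [6.8+7.9, -6.9+7.9, 13.5+7.9] = [14.700,1.000,21.400]
diag = √(24.2²+24.2²+24.2²) = √1756.92 = 41.916

min=[-9.500,-23.200,-2.800] max=[14.700,1.000,21.400] diag=41.916


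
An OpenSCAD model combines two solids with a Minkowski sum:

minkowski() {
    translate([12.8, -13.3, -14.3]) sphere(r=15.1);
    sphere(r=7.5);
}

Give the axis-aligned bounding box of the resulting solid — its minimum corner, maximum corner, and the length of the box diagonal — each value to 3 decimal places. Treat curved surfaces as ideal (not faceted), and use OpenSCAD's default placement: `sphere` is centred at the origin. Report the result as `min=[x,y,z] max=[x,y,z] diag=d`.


A = translate([12.8, -13.3, -14.3]) sphere(r=15.1) → bbox [-2.3,-28.4,-29.4] .. [27.9,1.8,0.8]
B = sphere(r=7.5) → bbox [-7.5,-7.5,-7.5] .. [7.5,7.5,7.5]
lo = A.lo+B.lo = [-2.3-7.5, -28.4-7.5, -29.4-7.5] = [-9.800,-35.900,-36.900]
hi = A.hi+B.hi = [27.9+7.5, 1.8+7.5, 0.8+7.5] = [35.400,9.300,8.300]
diag = √(45.2²+45.2²+45.2²) = √6129.12 = 78.289

min=[-9.800,-35.900,-36.900] max=[35.400,9.300,8.300] diag=78.289


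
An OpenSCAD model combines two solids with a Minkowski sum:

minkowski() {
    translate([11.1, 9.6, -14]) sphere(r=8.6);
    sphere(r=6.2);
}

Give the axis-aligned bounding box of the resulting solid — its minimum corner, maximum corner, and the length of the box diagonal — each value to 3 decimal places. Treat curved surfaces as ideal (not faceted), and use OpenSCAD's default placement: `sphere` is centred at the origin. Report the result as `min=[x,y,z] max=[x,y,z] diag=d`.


A = translate([11.1, 9.6, -14]) sphere(r=8.6) → bbox [2.5,1,-22.6] .. [19.7,18.2,-5.4]
B = sphere(r=6.2) → bbox [-6.2,-6.2,-6.2] .. [6.2,6.2,6.2]
lo = A.lo+B.lo = [2.5-6.2, 1-6.2, -22.6-6.2] = [-3.700,-5.200,-28.800]
hi = A.hi+B.hi = [19.7+6.2, 18.2+6.2, -5.4+6.2] = [25.900,24.400,0.800]
diag = √(29.6²+29.6²+29.6²) = √2628.48 = 51.269

min=[-3.700,-5.200,-28.800] max=[25.900,24.400,0.800] diag=51.269


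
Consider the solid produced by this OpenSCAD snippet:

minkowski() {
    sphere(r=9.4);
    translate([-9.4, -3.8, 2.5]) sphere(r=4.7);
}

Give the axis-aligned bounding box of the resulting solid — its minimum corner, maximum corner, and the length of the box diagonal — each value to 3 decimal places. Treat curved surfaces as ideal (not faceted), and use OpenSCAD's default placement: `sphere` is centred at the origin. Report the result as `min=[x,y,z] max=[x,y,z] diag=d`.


A = translate([-9.4, -3.8, 2.5]) sphere(r=4.7) → bbox [-14.1,-8.5,-2.2] .. [-4.7,0.9,7.2]
B = sphere(r=9.4) → bbox [-9.4,-9.4,-9.4] .. [9.4,9.4,9.4]
lo = A.lo+B.lo = [-14.1-9.4, -8.5-9.4, -2.2-9.4] = [-23.500,-17.900,-11.600]
hi = A.hi+B.hi = [-4.7+9.4, 0.9+9.4, 7.2+9.4] = [4.700,10.300,16.600]
diag = √(28.2²+28.2²+28.2²) = √2385.72 = 48.844

min=[-23.500,-17.900,-11.600] max=[4.700,10.300,16.600] diag=48.844


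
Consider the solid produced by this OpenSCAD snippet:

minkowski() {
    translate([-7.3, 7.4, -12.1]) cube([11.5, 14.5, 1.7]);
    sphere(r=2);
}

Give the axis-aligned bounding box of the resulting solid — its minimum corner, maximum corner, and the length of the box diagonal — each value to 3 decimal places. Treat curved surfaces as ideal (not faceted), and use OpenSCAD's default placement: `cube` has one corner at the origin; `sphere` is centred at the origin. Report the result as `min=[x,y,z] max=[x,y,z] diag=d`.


min=[-9.300,5.400,-14.100] max=[6.200,23.900,-8.400] diag=24.799

A = translate([-7.3, 7.4, -12.1]) cube([11.5, 14.5, 1.7]) → bbox [-7.3,7.4,-12.1] .. [4.2,21.9,-10.4]
B = sphere(r=2) → bbox [-2,-2,-2] .. [2,2,2]
lo = A.lo+B.lo = [-7.3-2, 7.4-2, -12.1-2] = [-9.300,5.400,-14.100]
hi = A.hi+B.hi = [4.2+2, 21.9+2, -10.4+2] = [6.200,23.900,-8.400]
diag = √(15.5²+18.5²+5.7²) = √614.99 = 24.799


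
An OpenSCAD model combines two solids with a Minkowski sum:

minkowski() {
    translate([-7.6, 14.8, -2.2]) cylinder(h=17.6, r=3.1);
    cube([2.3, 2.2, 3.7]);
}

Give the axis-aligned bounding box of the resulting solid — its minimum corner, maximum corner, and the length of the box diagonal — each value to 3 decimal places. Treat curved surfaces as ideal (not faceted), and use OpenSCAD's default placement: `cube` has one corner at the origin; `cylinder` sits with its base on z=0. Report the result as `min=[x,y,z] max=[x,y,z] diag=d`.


A = translate([-7.6, 14.8, -2.2]) cylinder(h=17.6, r=3.1) → bbox [-10.7,11.7,-2.2] .. [-4.5,17.9,15.4]
B = cube([2.3, 2.2, 3.7]) → bbox [0,0,0] .. [2.3,2.2,3.7]
lo = A.lo+B.lo = [-10.7+0, 11.7+0, -2.2+0] = [-10.700,11.700,-2.200]
hi = A.hi+B.hi = [-4.5+2.3, 17.9+2.2, 15.4+3.7] = [-2.200,20.100,19.100]
diag = √(8.5²+8.4²+21.3²) = √596.5 = 24.423

min=[-10.700,11.700,-2.200] max=[-2.200,20.100,19.100] diag=24.423


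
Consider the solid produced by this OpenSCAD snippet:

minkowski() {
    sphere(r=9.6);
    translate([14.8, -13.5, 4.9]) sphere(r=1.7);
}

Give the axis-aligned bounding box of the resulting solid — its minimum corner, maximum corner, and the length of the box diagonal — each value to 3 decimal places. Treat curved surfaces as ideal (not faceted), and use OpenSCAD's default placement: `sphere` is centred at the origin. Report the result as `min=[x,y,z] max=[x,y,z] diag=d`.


min=[3.500,-24.800,-6.400] max=[26.100,-2.200,16.200] diag=39.144

A = translate([14.8, -13.5, 4.9]) sphere(r=1.7) → bbox [13.1,-15.2,3.2] .. [16.5,-11.8,6.6]
B = sphere(r=9.6) → bbox [-9.6,-9.6,-9.6] .. [9.6,9.6,9.6]
lo = A.lo+B.lo = [13.1-9.6, -15.2-9.6, 3.2-9.6] = [3.500,-24.800,-6.400]
hi = A.hi+B.hi = [16.5+9.6, -11.8+9.6, 6.6+9.6] = [26.100,-2.200,16.200]
diag = √(22.6²+22.6²+22.6²) = √1532.28 = 39.144


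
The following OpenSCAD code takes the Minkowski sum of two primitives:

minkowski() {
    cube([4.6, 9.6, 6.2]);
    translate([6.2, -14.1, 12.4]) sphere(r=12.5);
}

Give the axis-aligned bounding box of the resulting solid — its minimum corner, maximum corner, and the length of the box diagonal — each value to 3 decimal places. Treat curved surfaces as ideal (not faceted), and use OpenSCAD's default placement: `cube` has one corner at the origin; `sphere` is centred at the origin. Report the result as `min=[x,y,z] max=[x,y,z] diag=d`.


A = translate([6.2, -14.1, 12.4]) sphere(r=12.5) → bbox [-6.3,-26.6,-0.1] .. [18.7,-1.6,24.9]
B = cube([4.6, 9.6, 6.2]) → bbox [0,0,0] .. [4.6,9.6,6.2]
lo = A.lo+B.lo = [-6.3+0, -26.6+0, -0.1+0] = [-6.300,-26.600,-0.100]
hi = A.hi+B.hi = [18.7+4.6, -1.6+9.6, 24.9+6.2] = [23.300,8.000,31.100]
diag = √(29.6²+34.6²+31.2²) = √3046.76 = 55.197

min=[-6.300,-26.600,-0.100] max=[23.300,8.000,31.100] diag=55.197


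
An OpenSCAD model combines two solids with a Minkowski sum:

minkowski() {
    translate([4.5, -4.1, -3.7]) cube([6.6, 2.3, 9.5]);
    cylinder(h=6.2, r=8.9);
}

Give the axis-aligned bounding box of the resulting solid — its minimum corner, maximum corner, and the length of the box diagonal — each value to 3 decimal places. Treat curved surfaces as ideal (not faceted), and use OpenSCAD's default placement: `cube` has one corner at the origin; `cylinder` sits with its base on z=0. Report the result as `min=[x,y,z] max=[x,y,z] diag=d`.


A = translate([4.5, -4.1, -3.7]) cube([6.6, 2.3, 9.5]) → bbox [4.5,-4.1,-3.7] .. [11.1,-1.8,5.8]
B = cylinder(h=6.2, r=8.9) → bbox [-8.9,-8.9,0] .. [8.9,8.9,6.2]
lo = A.lo+B.lo = [4.5-8.9, -4.1-8.9, -3.7+0] = [-4.400,-13.000,-3.700]
hi = A.hi+B.hi = [11.1+8.9, -1.8+8.9, 5.8+6.2] = [20.000,7.100,12.000]
diag = √(24.4²+20.1²+15.7²) = √1245.86 = 35.297

min=[-4.400,-13.000,-3.700] max=[20.000,7.100,12.000] diag=35.297


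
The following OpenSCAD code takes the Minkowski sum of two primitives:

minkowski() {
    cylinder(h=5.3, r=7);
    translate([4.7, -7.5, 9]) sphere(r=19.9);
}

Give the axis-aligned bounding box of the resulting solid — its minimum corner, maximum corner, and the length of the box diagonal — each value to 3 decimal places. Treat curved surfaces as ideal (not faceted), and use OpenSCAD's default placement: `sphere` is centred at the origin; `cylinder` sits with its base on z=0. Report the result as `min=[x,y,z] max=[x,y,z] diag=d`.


A = translate([4.7, -7.5, 9]) sphere(r=19.9) → bbox [-15.2,-27.4,-10.9] .. [24.6,12.4,28.9]
B = cylinder(h=5.3, r=7) → bbox [-7,-7,0] .. [7,7,5.3]
lo = A.lo+B.lo = [-15.2-7, -27.4-7, -10.9+0] = [-22.200,-34.400,-10.900]
hi = A.hi+B.hi = [24.6+7, 12.4+7, 28.9+5.3] = [31.600,19.400,34.200]
diag = √(53.8²+53.8²+45.1²) = √7822.89 = 88.447

min=[-22.200,-34.400,-10.900] max=[31.600,19.400,34.200] diag=88.447


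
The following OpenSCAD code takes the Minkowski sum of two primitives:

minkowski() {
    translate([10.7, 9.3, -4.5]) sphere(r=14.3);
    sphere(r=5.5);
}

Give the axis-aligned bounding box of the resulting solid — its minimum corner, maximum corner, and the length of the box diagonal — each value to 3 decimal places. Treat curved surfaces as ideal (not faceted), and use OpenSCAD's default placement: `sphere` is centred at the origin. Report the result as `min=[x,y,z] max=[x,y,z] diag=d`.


A = translate([10.7, 9.3, -4.5]) sphere(r=14.3) → bbox [-3.6,-5,-18.8] .. [25,23.6,9.8]
B = sphere(r=5.5) → bbox [-5.5,-5.5,-5.5] .. [5.5,5.5,5.5]
lo = A.lo+B.lo = [-3.6-5.5, -5-5.5, -18.8-5.5] = [-9.100,-10.500,-24.300]
hi = A.hi+B.hi = [25+5.5, 23.6+5.5, 9.8+5.5] = [30.500,29.100,15.300]
diag = √(39.6²+39.6²+39.6²) = √4704.48 = 68.589

min=[-9.100,-10.500,-24.300] max=[30.500,29.100,15.300] diag=68.589


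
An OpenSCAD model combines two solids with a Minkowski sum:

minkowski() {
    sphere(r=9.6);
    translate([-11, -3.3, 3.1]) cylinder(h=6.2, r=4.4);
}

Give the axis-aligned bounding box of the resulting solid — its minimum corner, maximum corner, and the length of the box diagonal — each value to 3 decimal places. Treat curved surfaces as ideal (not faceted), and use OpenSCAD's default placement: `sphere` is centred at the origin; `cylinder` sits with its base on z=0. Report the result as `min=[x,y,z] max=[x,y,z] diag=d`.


A = translate([-11, -3.3, 3.1]) cylinder(h=6.2, r=4.4) → bbox [-15.4,-7.7,3.1] .. [-6.6,1.1,9.3]
B = sphere(r=9.6) → bbox [-9.6,-9.6,-9.6] .. [9.6,9.6,9.6]
lo = A.lo+B.lo = [-15.4-9.6, -7.7-9.6, 3.1-9.6] = [-25.000,-17.300,-6.500]
hi = A.hi+B.hi = [-6.6+9.6, 1.1+9.6, 9.3+9.6] = [3.000,10.700,18.900]
diag = √(28²+28²+25.4²) = √2213.16 = 47.044

min=[-25.000,-17.300,-6.500] max=[3.000,10.700,18.900] diag=47.044


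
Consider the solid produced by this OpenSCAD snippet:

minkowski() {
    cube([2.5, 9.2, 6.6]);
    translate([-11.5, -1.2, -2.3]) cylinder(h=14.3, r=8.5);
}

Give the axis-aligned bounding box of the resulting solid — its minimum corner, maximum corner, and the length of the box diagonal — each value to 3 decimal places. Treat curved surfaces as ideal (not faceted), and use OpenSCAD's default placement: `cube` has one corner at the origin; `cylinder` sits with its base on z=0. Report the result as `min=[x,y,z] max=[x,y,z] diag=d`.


min=[-20.000,-9.700,-2.300] max=[-0.500,16.500,18.600] diag=38.775

A = translate([-11.5, -1.2, -2.3]) cylinder(h=14.3, r=8.5) → bbox [-20,-9.7,-2.3] .. [-3,7.3,12]
B = cube([2.5, 9.2, 6.6]) → bbox [0,0,0] .. [2.5,9.2,6.6]
lo = A.lo+B.lo = [-20+0, -9.7+0, -2.3+0] = [-20.000,-9.700,-2.300]
hi = A.hi+B.hi = [-3+2.5, 7.3+9.2, 12+6.6] = [-0.500,16.500,18.600]
diag = √(19.5²+26.2²+20.9²) = √1503.5 = 38.775


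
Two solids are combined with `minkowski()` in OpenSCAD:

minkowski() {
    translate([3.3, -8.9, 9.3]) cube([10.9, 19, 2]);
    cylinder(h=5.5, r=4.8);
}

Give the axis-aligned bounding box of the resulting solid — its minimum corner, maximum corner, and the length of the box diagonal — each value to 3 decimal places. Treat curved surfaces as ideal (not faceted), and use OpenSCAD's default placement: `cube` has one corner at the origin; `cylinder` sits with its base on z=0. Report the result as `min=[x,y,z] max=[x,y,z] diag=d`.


A = translate([3.3, -8.9, 9.3]) cube([10.9, 19, 2]) → bbox [3.3,-8.9,9.3] .. [14.2,10.1,11.3]
B = cylinder(h=5.5, r=4.8) → bbox [-4.8,-4.8,0] .. [4.8,4.8,5.5]
lo = A.lo+B.lo = [3.3-4.8, -8.9-4.8, 9.3+0] = [-1.500,-13.700,9.300]
hi = A.hi+B.hi = [14.2+4.8, 10.1+4.8, 11.3+5.5] = [19.000,14.900,16.800]
diag = √(20.5²+28.6²+7.5²) = √1294.46 = 35.979

min=[-1.500,-13.700,9.300] max=[19.000,14.900,16.800] diag=35.979


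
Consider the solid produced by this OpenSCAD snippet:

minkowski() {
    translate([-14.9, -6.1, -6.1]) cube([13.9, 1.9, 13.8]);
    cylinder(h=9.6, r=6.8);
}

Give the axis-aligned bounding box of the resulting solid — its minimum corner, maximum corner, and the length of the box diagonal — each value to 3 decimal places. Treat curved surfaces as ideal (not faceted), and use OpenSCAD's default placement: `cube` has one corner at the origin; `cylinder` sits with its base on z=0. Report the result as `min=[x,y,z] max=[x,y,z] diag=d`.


min=[-21.700,-12.900,-6.100] max=[5.800,2.600,17.300] diag=39.295

A = translate([-14.9, -6.1, -6.1]) cube([13.9, 1.9, 13.8]) → bbox [-14.9,-6.1,-6.1] .. [-1,-4.2,7.7]
B = cylinder(h=9.6, r=6.8) → bbox [-6.8,-6.8,0] .. [6.8,6.8,9.6]
lo = A.lo+B.lo = [-14.9-6.8, -6.1-6.8, -6.1+0] = [-21.700,-12.900,-6.100]
hi = A.hi+B.hi = [-1+6.8, -4.2+6.8, 7.7+9.6] = [5.800,2.600,17.300]
diag = √(27.5²+15.5²+23.4²) = √1544.06 = 39.295


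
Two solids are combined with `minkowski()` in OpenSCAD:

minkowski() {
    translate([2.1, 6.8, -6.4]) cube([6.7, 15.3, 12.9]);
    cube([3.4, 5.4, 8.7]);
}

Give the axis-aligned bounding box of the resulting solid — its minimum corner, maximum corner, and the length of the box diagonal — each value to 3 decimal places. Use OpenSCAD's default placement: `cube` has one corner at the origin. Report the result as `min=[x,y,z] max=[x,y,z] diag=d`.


A = translate([2.1, 6.8, -6.4]) cube([6.7, 15.3, 12.9]) → bbox [2.1,6.8,-6.4] .. [8.8,22.1,6.5]
B = cube([3.4, 5.4, 8.7]) → bbox [0,0,0] .. [3.4,5.4,8.7]
lo = A.lo+B.lo = [2.1+0, 6.8+0, -6.4+0] = [2.100,6.800,-6.400]
hi = A.hi+B.hi = [8.8+3.4, 22.1+5.4, 6.5+8.7] = [12.200,27.500,15.200]
diag = √(10.1²+20.7²+21.6²) = √997.06 = 31.576

min=[2.100,6.800,-6.400] max=[12.200,27.500,15.200] diag=31.576


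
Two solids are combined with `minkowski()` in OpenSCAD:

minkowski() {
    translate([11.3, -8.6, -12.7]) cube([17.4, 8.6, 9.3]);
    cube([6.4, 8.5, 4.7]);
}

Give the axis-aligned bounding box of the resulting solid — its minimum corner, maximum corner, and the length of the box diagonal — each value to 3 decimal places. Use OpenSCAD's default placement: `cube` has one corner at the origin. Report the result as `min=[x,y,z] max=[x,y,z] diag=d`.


A = translate([11.3, -8.6, -12.7]) cube([17.4, 8.6, 9.3]) → bbox [11.3,-8.6,-12.7] .. [28.7,0,-3.4]
B = cube([6.4, 8.5, 4.7]) → bbox [0,0,0] .. [6.4,8.5,4.7]
lo = A.lo+B.lo = [11.3+0, -8.6+0, -12.7+0] = [11.300,-8.600,-12.700]
hi = A.hi+B.hi = [28.7+6.4, 0+8.5, -3.4+4.7] = [35.100,8.500,1.300]
diag = √(23.8²+17.1²+14²) = √1054.85 = 32.478

min=[11.300,-8.600,-12.700] max=[35.100,8.500,1.300] diag=32.478


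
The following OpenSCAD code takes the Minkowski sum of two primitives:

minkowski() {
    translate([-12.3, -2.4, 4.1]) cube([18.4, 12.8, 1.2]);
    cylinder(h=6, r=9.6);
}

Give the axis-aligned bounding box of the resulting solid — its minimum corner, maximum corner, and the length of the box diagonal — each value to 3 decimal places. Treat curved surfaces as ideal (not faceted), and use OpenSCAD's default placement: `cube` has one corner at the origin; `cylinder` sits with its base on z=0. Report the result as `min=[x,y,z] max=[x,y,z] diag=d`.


min=[-21.900,-12.000,4.100] max=[15.700,20.000,11.300] diag=49.896

A = translate([-12.3, -2.4, 4.1]) cube([18.4, 12.8, 1.2]) → bbox [-12.3,-2.4,4.1] .. [6.1,10.4,5.3]
B = cylinder(h=6, r=9.6) → bbox [-9.6,-9.6,0] .. [9.6,9.6,6]
lo = A.lo+B.lo = [-12.3-9.6, -2.4-9.6, 4.1+0] = [-21.900,-12.000,4.100]
hi = A.hi+B.hi = [6.1+9.6, 10.4+9.6, 5.3+6] = [15.700,20.000,11.300]
diag = √(37.6²+32²+7.2²) = √2489.6 = 49.896


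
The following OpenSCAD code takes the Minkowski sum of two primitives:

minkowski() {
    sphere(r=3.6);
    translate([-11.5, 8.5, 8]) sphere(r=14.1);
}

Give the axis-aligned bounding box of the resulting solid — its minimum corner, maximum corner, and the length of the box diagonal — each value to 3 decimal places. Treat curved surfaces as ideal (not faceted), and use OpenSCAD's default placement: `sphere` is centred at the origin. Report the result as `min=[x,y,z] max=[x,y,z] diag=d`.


A = translate([-11.5, 8.5, 8]) sphere(r=14.1) → bbox [-25.6,-5.6,-6.1] .. [2.6,22.6,22.1]
B = sphere(r=3.6) → bbox [-3.6,-3.6,-3.6] .. [3.6,3.6,3.6]
lo = A.lo+B.lo = [-25.6-3.6, -5.6-3.6, -6.1-3.6] = [-29.200,-9.200,-9.700]
hi = A.hi+B.hi = [2.6+3.6, 22.6+3.6, 22.1+3.6] = [6.200,26.200,25.700]
diag = √(35.4²+35.4²+35.4²) = √3759.48 = 61.315

min=[-29.200,-9.200,-9.700] max=[6.200,26.200,25.700] diag=61.315


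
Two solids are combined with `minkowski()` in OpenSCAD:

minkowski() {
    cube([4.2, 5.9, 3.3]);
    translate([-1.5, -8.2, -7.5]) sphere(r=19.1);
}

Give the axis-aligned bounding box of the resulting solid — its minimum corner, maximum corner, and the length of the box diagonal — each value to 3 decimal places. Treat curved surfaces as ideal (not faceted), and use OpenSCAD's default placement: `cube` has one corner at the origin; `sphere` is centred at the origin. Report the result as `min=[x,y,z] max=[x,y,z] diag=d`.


min=[-20.600,-27.300,-26.600] max=[21.800,16.800,14.900] diag=73.924

A = translate([-1.5, -8.2, -7.5]) sphere(r=19.1) → bbox [-20.6,-27.3,-26.6] .. [17.6,10.9,11.6]
B = cube([4.2, 5.9, 3.3]) → bbox [0,0,0] .. [4.2,5.9,3.3]
lo = A.lo+B.lo = [-20.6+0, -27.3+0, -26.6+0] = [-20.600,-27.300,-26.600]
hi = A.hi+B.hi = [17.6+4.2, 10.9+5.9, 11.6+3.3] = [21.800,16.800,14.900]
diag = √(42.4²+44.1²+41.5²) = √5464.82 = 73.924


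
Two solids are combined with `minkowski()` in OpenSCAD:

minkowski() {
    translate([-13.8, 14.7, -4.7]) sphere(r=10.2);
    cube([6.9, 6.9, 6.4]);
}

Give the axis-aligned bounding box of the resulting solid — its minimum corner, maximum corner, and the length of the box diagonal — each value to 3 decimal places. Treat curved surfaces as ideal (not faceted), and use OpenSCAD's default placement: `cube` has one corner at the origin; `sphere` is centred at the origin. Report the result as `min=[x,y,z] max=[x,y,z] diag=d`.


min=[-24.000,4.500,-14.900] max=[3.300,31.800,11.900] diag=46.998

A = translate([-13.8, 14.7, -4.7]) sphere(r=10.2) → bbox [-24,4.5,-14.9] .. [-3.6,24.9,5.5]
B = cube([6.9, 6.9, 6.4]) → bbox [0,0,0] .. [6.9,6.9,6.4]
lo = A.lo+B.lo = [-24+0, 4.5+0, -14.9+0] = [-24.000,4.500,-14.900]
hi = A.hi+B.hi = [-3.6+6.9, 24.9+6.9, 5.5+6.4] = [3.300,31.800,11.900]
diag = √(27.3²+27.3²+26.8²) = √2208.82 = 46.998


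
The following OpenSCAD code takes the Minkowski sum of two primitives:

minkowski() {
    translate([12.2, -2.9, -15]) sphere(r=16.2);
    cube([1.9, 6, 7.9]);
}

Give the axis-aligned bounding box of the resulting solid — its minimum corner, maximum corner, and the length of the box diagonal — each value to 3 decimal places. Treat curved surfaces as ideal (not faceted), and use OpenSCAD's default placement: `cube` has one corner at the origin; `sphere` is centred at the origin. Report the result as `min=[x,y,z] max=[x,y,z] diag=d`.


A = translate([12.2, -2.9, -15]) sphere(r=16.2) → bbox [-4,-19.1,-31.2] .. [28.4,13.3,1.2]
B = cube([1.9, 6, 7.9]) → bbox [0,0,0] .. [1.9,6,7.9]
lo = A.lo+B.lo = [-4+0, -19.1+0, -31.2+0] = [-4.000,-19.100,-31.200]
hi = A.hi+B.hi = [28.4+1.9, 13.3+6, 1.2+7.9] = [30.300,19.300,9.100]
diag = √(34.3²+38.4²+40.3²) = √4275.14 = 65.385

min=[-4.000,-19.100,-31.200] max=[30.300,19.300,9.100] diag=65.385


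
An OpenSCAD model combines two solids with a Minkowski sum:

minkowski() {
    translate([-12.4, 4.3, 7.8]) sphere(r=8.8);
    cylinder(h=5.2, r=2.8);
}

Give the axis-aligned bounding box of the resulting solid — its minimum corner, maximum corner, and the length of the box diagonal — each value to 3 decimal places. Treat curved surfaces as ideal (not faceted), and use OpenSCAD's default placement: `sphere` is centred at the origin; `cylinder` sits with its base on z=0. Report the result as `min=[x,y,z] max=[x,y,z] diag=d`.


min=[-24.000,-7.300,-1.000] max=[-0.800,15.900,21.800] diag=39.954

A = translate([-12.4, 4.3, 7.8]) sphere(r=8.8) → bbox [-21.2,-4.5,-1] .. [-3.6,13.1,16.6]
B = cylinder(h=5.2, r=2.8) → bbox [-2.8,-2.8,0] .. [2.8,2.8,5.2]
lo = A.lo+B.lo = [-21.2-2.8, -4.5-2.8, -1+0] = [-24.000,-7.300,-1.000]
hi = A.hi+B.hi = [-3.6+2.8, 13.1+2.8, 16.6+5.2] = [-0.800,15.900,21.800]
diag = √(23.2²+23.2²+22.8²) = √1596.32 = 39.954


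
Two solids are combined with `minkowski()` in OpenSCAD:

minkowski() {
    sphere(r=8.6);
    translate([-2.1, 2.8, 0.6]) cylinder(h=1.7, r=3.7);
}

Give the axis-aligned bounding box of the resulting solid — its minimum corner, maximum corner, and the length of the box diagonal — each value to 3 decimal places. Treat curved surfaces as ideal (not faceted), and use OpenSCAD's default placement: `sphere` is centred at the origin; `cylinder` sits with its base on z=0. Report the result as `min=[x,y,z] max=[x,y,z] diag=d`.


A = translate([-2.1, 2.8, 0.6]) cylinder(h=1.7, r=3.7) → bbox [-5.8,-0.9,0.6] .. [1.6,6.5,2.3]
B = sphere(r=8.6) → bbox [-8.6,-8.6,-8.6] .. [8.6,8.6,8.6]
lo = A.lo+B.lo = [-5.8-8.6, -0.9-8.6, 0.6-8.6] = [-14.400,-9.500,-8.000]
hi = A.hi+B.hi = [1.6+8.6, 6.5+8.6, 2.3+8.6] = [10.200,15.100,10.900]
diag = √(24.6²+24.6²+18.9²) = √1567.53 = 39.592

min=[-14.400,-9.500,-8.000] max=[10.200,15.100,10.900] diag=39.592


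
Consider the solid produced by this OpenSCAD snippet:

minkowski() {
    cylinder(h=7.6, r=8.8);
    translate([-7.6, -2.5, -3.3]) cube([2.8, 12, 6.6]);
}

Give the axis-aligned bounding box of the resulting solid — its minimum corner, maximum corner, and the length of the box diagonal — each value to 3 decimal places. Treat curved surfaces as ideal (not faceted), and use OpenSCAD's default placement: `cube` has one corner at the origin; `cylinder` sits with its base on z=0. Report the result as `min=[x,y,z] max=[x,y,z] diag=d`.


A = translate([-7.6, -2.5, -3.3]) cube([2.8, 12, 6.6]) → bbox [-7.6,-2.5,-3.3] .. [-4.8,9.5,3.3]
B = cylinder(h=7.6, r=8.8) → bbox [-8.8,-8.8,0] .. [8.8,8.8,7.6]
lo = A.lo+B.lo = [-7.6-8.8, -2.5-8.8, -3.3+0] = [-16.400,-11.300,-3.300]
hi = A.hi+B.hi = [-4.8+8.8, 9.5+8.8, 3.3+7.6] = [4.000,18.300,10.900]
diag = √(20.4²+29.6²+14.2²) = √1493.96 = 38.652

min=[-16.400,-11.300,-3.300] max=[4.000,18.300,10.900] diag=38.652


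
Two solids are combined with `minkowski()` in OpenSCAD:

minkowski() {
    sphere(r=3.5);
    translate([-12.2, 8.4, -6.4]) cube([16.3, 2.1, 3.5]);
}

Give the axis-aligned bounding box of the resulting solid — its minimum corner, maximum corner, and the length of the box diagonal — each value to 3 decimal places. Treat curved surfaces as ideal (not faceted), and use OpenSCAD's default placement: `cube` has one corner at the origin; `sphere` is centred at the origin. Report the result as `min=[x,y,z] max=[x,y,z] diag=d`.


min=[-15.700,4.900,-9.900] max=[7.600,14.000,0.600] diag=27.128

A = translate([-12.2, 8.4, -6.4]) cube([16.3, 2.1, 3.5]) → bbox [-12.2,8.4,-6.4] .. [4.1,10.5,-2.9]
B = sphere(r=3.5) → bbox [-3.5,-3.5,-3.5] .. [3.5,3.5,3.5]
lo = A.lo+B.lo = [-12.2-3.5, 8.4-3.5, -6.4-3.5] = [-15.700,4.900,-9.900]
hi = A.hi+B.hi = [4.1+3.5, 10.5+3.5, -2.9+3.5] = [7.600,14.000,0.600]
diag = √(23.3²+9.1²+10.5²) = √735.95 = 27.128


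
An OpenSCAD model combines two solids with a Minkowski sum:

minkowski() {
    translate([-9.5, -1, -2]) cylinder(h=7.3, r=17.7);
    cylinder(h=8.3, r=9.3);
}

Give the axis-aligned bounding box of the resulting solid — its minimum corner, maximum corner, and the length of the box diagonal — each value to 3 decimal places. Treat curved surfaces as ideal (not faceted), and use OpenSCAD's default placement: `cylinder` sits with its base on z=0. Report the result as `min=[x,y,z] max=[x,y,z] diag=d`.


A = translate([-9.5, -1, -2]) cylinder(h=7.3, r=17.7) → bbox [-27.2,-18.7,-2] .. [8.2,16.7,5.3]
B = cylinder(h=8.3, r=9.3) → bbox [-9.3,-9.3,0] .. [9.3,9.3,8.3]
lo = A.lo+B.lo = [-27.2-9.3, -18.7-9.3, -2+0] = [-36.500,-28.000,-2.000]
hi = A.hi+B.hi = [8.2+9.3, 16.7+9.3, 5.3+8.3] = [17.500,26.000,13.600]
diag = √(54²+54²+15.6²) = √6075.36 = 77.945

min=[-36.500,-28.000,-2.000] max=[17.500,26.000,13.600] diag=77.945


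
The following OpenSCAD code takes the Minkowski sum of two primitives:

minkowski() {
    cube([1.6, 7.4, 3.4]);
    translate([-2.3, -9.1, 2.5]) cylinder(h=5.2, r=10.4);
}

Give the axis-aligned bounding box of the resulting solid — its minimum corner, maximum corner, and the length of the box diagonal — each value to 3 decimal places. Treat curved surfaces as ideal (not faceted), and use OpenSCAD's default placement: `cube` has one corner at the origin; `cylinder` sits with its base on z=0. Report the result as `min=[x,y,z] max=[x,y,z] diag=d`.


A = translate([-2.3, -9.1, 2.5]) cylinder(h=5.2, r=10.4) → bbox [-12.7,-19.5,2.5] .. [8.1,1.3,7.7]
B = cube([1.6, 7.4, 3.4]) → bbox [0,0,0] .. [1.6,7.4,3.4]
lo = A.lo+B.lo = [-12.7+0, -19.5+0, 2.5+0] = [-12.700,-19.500,2.500]
hi = A.hi+B.hi = [8.1+1.6, 1.3+7.4, 7.7+3.4] = [9.700,8.700,11.100]
diag = √(22.4²+28.2²+8.6²) = √1370.96 = 37.026

min=[-12.700,-19.500,2.500] max=[9.700,8.700,11.100] diag=37.026


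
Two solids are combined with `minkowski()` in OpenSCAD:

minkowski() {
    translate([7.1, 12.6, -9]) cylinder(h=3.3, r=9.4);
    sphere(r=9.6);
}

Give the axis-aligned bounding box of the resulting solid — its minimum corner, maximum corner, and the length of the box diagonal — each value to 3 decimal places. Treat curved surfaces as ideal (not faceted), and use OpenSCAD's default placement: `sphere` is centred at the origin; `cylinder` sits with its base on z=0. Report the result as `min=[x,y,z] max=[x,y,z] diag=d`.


A = translate([7.1, 12.6, -9]) cylinder(h=3.3, r=9.4) → bbox [-2.3,3.2,-9] .. [16.5,22,-5.7]
B = sphere(r=9.6) → bbox [-9.6,-9.6,-9.6] .. [9.6,9.6,9.6]
lo = A.lo+B.lo = [-2.3-9.6, 3.2-9.6, -9-9.6] = [-11.900,-6.400,-18.600]
hi = A.hi+B.hi = [16.5+9.6, 22+9.6, -5.7+9.6] = [26.100,31.600,3.900]
diag = √(38²+38²+22.5²) = √3394.25 = 58.260

min=[-11.900,-6.400,-18.600] max=[26.100,31.600,3.900] diag=58.260


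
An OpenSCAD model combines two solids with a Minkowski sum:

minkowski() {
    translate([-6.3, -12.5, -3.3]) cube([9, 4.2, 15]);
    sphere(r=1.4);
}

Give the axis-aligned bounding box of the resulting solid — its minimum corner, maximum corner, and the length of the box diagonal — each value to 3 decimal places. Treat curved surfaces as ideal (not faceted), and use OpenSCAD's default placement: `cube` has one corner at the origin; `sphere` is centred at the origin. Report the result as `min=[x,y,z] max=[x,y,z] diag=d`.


A = translate([-6.3, -12.5, -3.3]) cube([9, 4.2, 15]) → bbox [-6.3,-12.5,-3.3] .. [2.7,-8.3,11.7]
B = sphere(r=1.4) → bbox [-1.4,-1.4,-1.4] .. [1.4,1.4,1.4]
lo = A.lo+B.lo = [-6.3-1.4, -12.5-1.4, -3.3-1.4] = [-7.700,-13.900,-4.700]
hi = A.hi+B.hi = [2.7+1.4, -8.3+1.4, 11.7+1.4] = [4.100,-6.900,13.100]
diag = √(11.8²+7²+17.8²) = √505.08 = 22.474

min=[-7.700,-13.900,-4.700] max=[4.100,-6.900,13.100] diag=22.474


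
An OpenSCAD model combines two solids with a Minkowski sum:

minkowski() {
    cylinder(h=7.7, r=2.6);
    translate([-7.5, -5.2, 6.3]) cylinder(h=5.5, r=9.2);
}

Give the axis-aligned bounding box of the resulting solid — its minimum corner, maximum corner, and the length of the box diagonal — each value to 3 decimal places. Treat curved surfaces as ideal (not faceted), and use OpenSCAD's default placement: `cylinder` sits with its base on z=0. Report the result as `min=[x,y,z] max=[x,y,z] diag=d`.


A = translate([-7.5, -5.2, 6.3]) cylinder(h=5.5, r=9.2) → bbox [-16.7,-14.4,6.3] .. [1.7,4,11.8]
B = cylinder(h=7.7, r=2.6) → bbox [-2.6,-2.6,0] .. [2.6,2.6,7.7]
lo = A.lo+B.lo = [-16.7-2.6, -14.4-2.6, 6.3+0] = [-19.300,-17.000,6.300]
hi = A.hi+B.hi = [1.7+2.6, 4+2.6, 11.8+7.7] = [4.300,6.600,19.500]
diag = √(23.6²+23.6²+13.2²) = √1288.16 = 35.891

min=[-19.300,-17.000,6.300] max=[4.300,6.600,19.500] diag=35.891


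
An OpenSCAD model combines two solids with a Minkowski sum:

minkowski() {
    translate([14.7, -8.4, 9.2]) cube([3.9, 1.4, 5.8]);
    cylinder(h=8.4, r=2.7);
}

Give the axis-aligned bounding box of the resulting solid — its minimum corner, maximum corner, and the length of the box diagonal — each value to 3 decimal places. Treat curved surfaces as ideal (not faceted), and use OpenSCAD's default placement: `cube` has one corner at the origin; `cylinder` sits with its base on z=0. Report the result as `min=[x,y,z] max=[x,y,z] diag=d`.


min=[12.000,-11.100,9.200] max=[21.300,-4.300,23.400] diag=18.286

A = translate([14.7, -8.4, 9.2]) cube([3.9, 1.4, 5.8]) → bbox [14.7,-8.4,9.2] .. [18.6,-7,15]
B = cylinder(h=8.4, r=2.7) → bbox [-2.7,-2.7,0] .. [2.7,2.7,8.4]
lo = A.lo+B.lo = [14.7-2.7, -8.4-2.7, 9.2+0] = [12.000,-11.100,9.200]
hi = A.hi+B.hi = [18.6+2.7, -7+2.7, 15+8.4] = [21.300,-4.300,23.400]
diag = √(9.3²+6.8²+14.2²) = √334.37 = 18.286


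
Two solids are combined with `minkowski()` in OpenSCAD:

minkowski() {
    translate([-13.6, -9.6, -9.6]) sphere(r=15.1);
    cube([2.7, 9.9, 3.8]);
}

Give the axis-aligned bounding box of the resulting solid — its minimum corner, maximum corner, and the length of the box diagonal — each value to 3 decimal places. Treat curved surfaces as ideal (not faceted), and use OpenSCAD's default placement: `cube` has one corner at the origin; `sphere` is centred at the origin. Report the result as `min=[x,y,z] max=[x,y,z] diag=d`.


min=[-28.700,-24.700,-24.700] max=[4.200,15.400,9.300] diag=62.020

A = translate([-13.6, -9.6, -9.6]) sphere(r=15.1) → bbox [-28.7,-24.7,-24.7] .. [1.5,5.5,5.5]
B = cube([2.7, 9.9, 3.8]) → bbox [0,0,0] .. [2.7,9.9,3.8]
lo = A.lo+B.lo = [-28.7+0, -24.7+0, -24.7+0] = [-28.700,-24.700,-24.700]
hi = A.hi+B.hi = [1.5+2.7, 5.5+9.9, 5.5+3.8] = [4.200,15.400,9.300]
diag = √(32.9²+40.1²+34²) = √3846.42 = 62.020


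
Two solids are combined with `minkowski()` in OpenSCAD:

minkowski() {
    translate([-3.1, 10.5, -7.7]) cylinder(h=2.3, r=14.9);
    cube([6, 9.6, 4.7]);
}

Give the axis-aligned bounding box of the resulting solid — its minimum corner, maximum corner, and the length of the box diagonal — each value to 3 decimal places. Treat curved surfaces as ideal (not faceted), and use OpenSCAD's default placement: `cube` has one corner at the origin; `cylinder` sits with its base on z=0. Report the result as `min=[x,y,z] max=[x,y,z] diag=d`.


min=[-18.000,-4.400,-7.700] max=[17.800,35.000,-0.700] diag=53.694

A = translate([-3.1, 10.5, -7.7]) cylinder(h=2.3, r=14.9) → bbox [-18,-4.4,-7.7] .. [11.8,25.4,-5.4]
B = cube([6, 9.6, 4.7]) → bbox [0,0,0] .. [6,9.6,4.7]
lo = A.lo+B.lo = [-18+0, -4.4+0, -7.7+0] = [-18.000,-4.400,-7.700]
hi = A.hi+B.hi = [11.8+6, 25.4+9.6, -5.4+4.7] = [17.800,35.000,-0.700]
diag = √(35.8²+39.4²+7²) = √2883 = 53.694


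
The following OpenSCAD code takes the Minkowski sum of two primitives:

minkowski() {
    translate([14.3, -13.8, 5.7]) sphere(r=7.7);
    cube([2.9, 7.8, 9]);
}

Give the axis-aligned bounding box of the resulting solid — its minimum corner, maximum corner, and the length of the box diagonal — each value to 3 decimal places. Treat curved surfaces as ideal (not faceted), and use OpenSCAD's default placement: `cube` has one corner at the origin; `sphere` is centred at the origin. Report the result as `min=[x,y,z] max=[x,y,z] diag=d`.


A = translate([14.3, -13.8, 5.7]) sphere(r=7.7) → bbox [6.6,-21.5,-2] .. [22,-6.1,13.4]
B = cube([2.9, 7.8, 9]) → bbox [0,0,0] .. [2.9,7.8,9]
lo = A.lo+B.lo = [6.6+0, -21.5+0, -2+0] = [6.600,-21.500,-2.000]
hi = A.hi+B.hi = [22+2.9, -6.1+7.8, 13.4+9] = [24.900,1.700,22.400]
diag = √(18.3²+23.2²+24.4²) = √1468.49 = 38.321

min=[6.600,-21.500,-2.000] max=[24.900,1.700,22.400] diag=38.321


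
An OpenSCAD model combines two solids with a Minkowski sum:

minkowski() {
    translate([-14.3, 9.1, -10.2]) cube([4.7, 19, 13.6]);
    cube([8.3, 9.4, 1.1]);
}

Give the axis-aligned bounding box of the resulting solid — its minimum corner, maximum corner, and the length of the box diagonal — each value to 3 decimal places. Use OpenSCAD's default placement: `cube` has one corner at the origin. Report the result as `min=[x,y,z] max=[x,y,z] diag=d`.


A = translate([-14.3, 9.1, -10.2]) cube([4.7, 19, 13.6]) → bbox [-14.3,9.1,-10.2] .. [-9.6,28.1,3.4]
B = cube([8.3, 9.4, 1.1]) → bbox [0,0,0] .. [8.3,9.4,1.1]
lo = A.lo+B.lo = [-14.3+0, 9.1+0, -10.2+0] = [-14.300,9.100,-10.200]
hi = A.hi+B.hi = [-9.6+8.3, 28.1+9.4, 3.4+1.1] = [-1.300,37.500,4.500]
diag = √(13²+28.4²+14.7²) = √1191.65 = 34.520

min=[-14.300,9.100,-10.200] max=[-1.300,37.500,4.500] diag=34.520


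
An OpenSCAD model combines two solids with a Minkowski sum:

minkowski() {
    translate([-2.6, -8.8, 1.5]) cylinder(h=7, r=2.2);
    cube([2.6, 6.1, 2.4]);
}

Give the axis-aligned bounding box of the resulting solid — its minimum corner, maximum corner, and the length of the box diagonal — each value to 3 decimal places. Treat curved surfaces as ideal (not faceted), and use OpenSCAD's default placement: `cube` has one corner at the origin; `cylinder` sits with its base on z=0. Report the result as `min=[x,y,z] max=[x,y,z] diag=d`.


A = translate([-2.6, -8.8, 1.5]) cylinder(h=7, r=2.2) → bbox [-4.8,-11,1.5] .. [-0.4,-6.6,8.5]
B = cube([2.6, 6.1, 2.4]) → bbox [0,0,0] .. [2.6,6.1,2.4]
lo = A.lo+B.lo = [-4.8+0, -11+0, 1.5+0] = [-4.800,-11.000,1.500]
hi = A.hi+B.hi = [-0.4+2.6, -6.6+6.1, 8.5+2.4] = [2.200,-0.500,10.900]
diag = √(7²+10.5²+9.4²) = √247.61 = 15.736

min=[-4.800,-11.000,1.500] max=[2.200,-0.500,10.900] diag=15.736


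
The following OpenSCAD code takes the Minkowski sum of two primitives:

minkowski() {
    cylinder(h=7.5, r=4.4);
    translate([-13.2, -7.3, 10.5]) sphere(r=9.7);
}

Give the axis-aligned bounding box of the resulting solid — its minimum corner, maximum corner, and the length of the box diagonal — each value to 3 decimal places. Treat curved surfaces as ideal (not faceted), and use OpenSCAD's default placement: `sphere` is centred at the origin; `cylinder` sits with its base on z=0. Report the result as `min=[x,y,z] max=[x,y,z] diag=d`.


A = translate([-13.2, -7.3, 10.5]) sphere(r=9.7) → bbox [-22.9,-17,0.8] .. [-3.5,2.4,20.2]
B = cylinder(h=7.5, r=4.4) → bbox [-4.4,-4.4,0] .. [4.4,4.4,7.5]
lo = A.lo+B.lo = [-22.9-4.4, -17-4.4, 0.8+0] = [-27.300,-21.400,0.800]
hi = A.hi+B.hi = [-3.5+4.4, 2.4+4.4, 20.2+7.5] = [0.900,6.800,27.700]
diag = √(28.2²+28.2²+26.9²) = √2314.09 = 48.105

min=[-27.300,-21.400,0.800] max=[0.900,6.800,27.700] diag=48.105
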